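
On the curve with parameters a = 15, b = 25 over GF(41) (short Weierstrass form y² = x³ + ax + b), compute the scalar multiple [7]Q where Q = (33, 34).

(33, 7)

Repeated addition: build up to 7Q.
2Q: tangent at (33, 34): λ = (3·33² + 15)/(2·34) ≡ 2/27. 27⁻¹ ≡ 38 (mod 41), so λ ≡ 2·38 ≡ 35.
  x = λ² - 33 - 33 = 1225 - 66 ≡ 11; y = λ·(33 - 11) - 34 ≡ 39. → (11, 39)
3Q: (11, 39) + (33, 34). λ = (34 - 39)/(33 - 11) ≡ 36/22 mod 41. 22⁻¹ ≡ 28 (mod 41), so λ ≡ 24.
  x = λ² - 11 - 33 = 576 - 44 ≡ 40; y = λ·(11 - 40) - 39 ≡ 3. → (40, 3)
4Q: (40, 3) + (33, 34). λ = (34 - 3)/(33 - 40) ≡ 31/34 mod 41. 34⁻¹ ≡ 35 (mod 41), so λ ≡ 19.
  x = λ² - 40 - 33 = 361 - 73 ≡ 1; y = λ·(40 - 1) - 3 ≡ 0. → (1, 0)
5Q: (1, 0) + (33, 34). λ = (34 - 0)/(33 - 1) ≡ 34/32 mod 41. 32⁻¹ ≡ 9 (mod 41), so λ ≡ 19.
  x = λ² - 1 - 33 = 361 - 34 ≡ 40; y = λ·(1 - 40) - 0 ≡ 38. → (40, 38)
6Q: (40, 38) + (33, 34). λ = (34 - 38)/(33 - 40) ≡ 37/34 mod 41. 34⁻¹ ≡ 35 (mod 41), so λ ≡ 24.
  x = λ² - 40 - 33 = 576 - 73 ≡ 11; y = λ·(40 - 11) - 38 ≡ 2. → (11, 2)
7Q: (11, 2) + (33, 34). λ = (34 - 2)/(33 - 11) ≡ 32/22 mod 41. 22⁻¹ ≡ 28 (mod 41) since 22·28 = 616 ≡ 1, so λ ≡ 35.
  x = λ² - 11 - 33 = 1225 - 44 ≡ 33; y = λ·(11 - 33) - 2 ≡ 7. → (33, 7)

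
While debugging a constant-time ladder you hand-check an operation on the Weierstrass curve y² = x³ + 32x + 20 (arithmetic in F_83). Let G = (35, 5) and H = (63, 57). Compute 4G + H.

(20, 32)

First 4G:
Repeated addition: build up to 4G.
2G: tangent at (35, 5): λ = (3·35² + 32)/(2·5) ≡ 55/10. 10⁻¹ ≡ 25 (mod 83), so λ ≡ 55·25 ≡ 47.
  x = λ² - 35 - 35 = 2209 - 70 ≡ 64; y = λ·(35 - 64) - 5 ≡ 43. → (64, 43)
3G: (64, 43) + (35, 5). λ = (5 - 43)/(35 - 64) ≡ 45/54 mod 83. 54⁻¹ ≡ 20 (mod 83), so λ ≡ 70.
  x = λ² - 64 - 35 = 4900 - 99 ≡ 70; y = λ·(64 - 70) - 43 ≡ 35. → (70, 35)
4G: (70, 35) + (35, 5). λ = (5 - 35)/(35 - 70) ≡ 53/48 mod 83. 48⁻¹ ≡ 64 (mod 83) since 48·64 = 3072 ≡ 1, so λ ≡ 72.
  x = λ² - 70 - 35 = 5184 - 105 ≡ 16; y = λ·(70 - 16) - 35 ≡ 35. → (16, 35)
4G = (16, 35).
Finally 4G + H:
(16, 35) + (63, 57). λ = (57 - 35)/(63 - 16) ≡ 22/47 mod 83. 47⁻¹ ≡ 53 (mod 83), so λ ≡ 4.
  x = λ² - 16 - 63 = 16 - 79 ≡ 20; y = λ·(16 - 20) - 35 ≡ 32. → (20, 32)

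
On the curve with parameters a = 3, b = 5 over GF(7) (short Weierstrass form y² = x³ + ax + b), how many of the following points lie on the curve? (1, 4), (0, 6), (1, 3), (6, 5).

2

(1, 4): 4² ≡ 2, rhs ≡ 2 → on.
(0, 6): 6² ≡ 1, rhs ≡ 5 → off.
(1, 3): 3² ≡ 2, rhs ≡ 2 → on.
(6, 5): 5² ≡ 4, rhs ≡ 1 → off.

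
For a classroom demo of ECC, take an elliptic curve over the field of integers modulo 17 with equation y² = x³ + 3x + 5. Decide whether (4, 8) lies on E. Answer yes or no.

y² = 8² ≡ 13; x³ + 3x + 5 = 81 ≡ 13 (mod 17). 13 = 13.

yes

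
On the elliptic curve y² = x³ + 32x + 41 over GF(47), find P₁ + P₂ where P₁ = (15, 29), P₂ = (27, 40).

(14, 15)

(15, 29) + (27, 40). λ = (40 - 29)/(27 - 15) ≡ 11/12 mod 47. 12⁻¹ ≡ 4 (mod 47), so λ ≡ 44.
  x = λ² - 15 - 27 = 1936 - 42 ≡ 14; y = λ·(15 - 14) - 29 ≡ 15. → (14, 15)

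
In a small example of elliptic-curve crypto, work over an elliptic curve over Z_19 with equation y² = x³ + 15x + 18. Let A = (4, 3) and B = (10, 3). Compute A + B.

(4, 3) + (10, 3). λ = (3 - 3)/(10 - 4) ≡ 0/6 mod 19. 6⁻¹ ≡ 16 (mod 19) since 6·16 = 96 ≡ 1, so λ ≡ 0.
  x = λ² - 4 - 10 = 0 - 14 ≡ 5; y = λ·(4 - 5) - 3 ≡ 16. → (5, 16)

(5, 16)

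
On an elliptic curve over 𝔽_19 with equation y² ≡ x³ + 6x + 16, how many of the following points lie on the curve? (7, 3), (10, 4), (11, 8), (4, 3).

(7, 3): 3² ≡ 9, rhs ≡ 2 → off.
(10, 4): 4² ≡ 16, rhs ≡ 12 → off.
(11, 8): 8² ≡ 7, rhs ≡ 7 → on.
(4, 3): 3² ≡ 9, rhs ≡ 9 → on.

2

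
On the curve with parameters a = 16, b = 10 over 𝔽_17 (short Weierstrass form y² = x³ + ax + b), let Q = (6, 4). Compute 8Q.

O

Double-and-add on 8 = (1000)₂. Start with Q = (6, 4) for the leading 1-bit.
double: tangent at (6, 4): λ = (3·6² + 16)/(2·4) ≡ 5/8. 8⁻¹ ≡ 15 (mod 17), so λ ≡ 5·15 ≡ 7.
  x = λ² - 6 - 6 = 49 - 12 ≡ 3; y = λ·(6 - 3) - 4 ≡ 0. → (3, 0)
double: (3, 0) + (3, 0): same x and y₁ ≡ -y₂, so the sum is the point at infinity.
double: the point at infinity + the point at infinity = the point at infinity (identity).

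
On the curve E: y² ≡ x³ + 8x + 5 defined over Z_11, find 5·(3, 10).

O

Write G = (3, 10).
Double-and-add on 5 = (101)₂. Start with G = (3, 10) for the leading 1-bit.
double: tangent at (3, 10): λ = (3·3² + 8)/(2·10) ≡ 2/9. 9⁻¹ ≡ 5 (mod 11), so λ ≡ 2·5 ≡ 10.
  x = λ² - 3 - 3 = 100 - 6 ≡ 6; y = λ·(3 - 6) - 10 ≡ 4. → (6, 4)
double: tangent at (6, 4): λ = (3·6² + 8)/(2·4) ≡ 6/8. 8⁻¹ ≡ 7 (mod 11), so λ ≡ 6·7 ≡ 9.
  x = λ² - 6 - 6 = 81 - 12 ≡ 3; y = λ·(6 - 3) - 4 ≡ 1. → (3, 1)
add G: (3, 1) + (3, 10): same x and y₁ ≡ -y₂, so the sum is 𝒪.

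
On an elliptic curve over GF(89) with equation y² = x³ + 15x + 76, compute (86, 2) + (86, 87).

The two points share x = 86 and their y-coordinates satisfy 2 + 87 ≡ 0 (mod 89), so they are inverses. Their sum is ∞.

O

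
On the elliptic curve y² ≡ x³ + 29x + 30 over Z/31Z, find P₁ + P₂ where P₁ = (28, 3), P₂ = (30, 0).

(28, 3) + (30, 0). λ = (0 - 3)/(30 - 28) ≡ 28/2 mod 31. 2⁻¹ ≡ 16 (mod 31), so λ ≡ 14.
  x = λ² - 28 - 30 = 196 - 58 ≡ 14; y = λ·(28 - 14) - 3 ≡ 7. → (14, 7)

(14, 7)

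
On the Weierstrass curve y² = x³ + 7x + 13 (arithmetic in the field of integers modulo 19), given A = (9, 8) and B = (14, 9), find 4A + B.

First 4A:
Double-and-add on 4 = (100)₂. Start with A = (9, 8) for the leading 1-bit.
double: tangent at (9, 8): λ = (3·9² + 7)/(2·8) ≡ 3/16. 16⁻¹ ≡ 6 (mod 19), so λ ≡ 3·6 ≡ 18.
  x = λ² - 9 - 9 = 324 - 18 ≡ 2; y = λ·(9 - 2) - 8 ≡ 4. → (2, 4)
double: tangent at (2, 4): λ = (3·2² + 7)/(2·4) ≡ 0/8. 8⁻¹ ≡ 12 (mod 19) since 8·12 = 96 ≡ 1, so λ ≡ 0·12 ≡ 0.
  x = λ² - 2 - 2 = 0 - 4 ≡ 15; y = λ·(2 - 15) - 4 ≡ 15. → (15, 15)
4A = (15, 15).
Finally 4A + B:
(15, 15) + (14, 9). λ = (9 - 15)/(14 - 15) ≡ 13/18 mod 19. 18⁻¹ ≡ 18 (mod 19) since 18·18 = 324 ≡ 1, so λ ≡ 6.
  x = λ² - 15 - 14 = 36 - 29 ≡ 7; y = λ·(15 - 7) - 15 ≡ 14. → (7, 14)

(7, 14)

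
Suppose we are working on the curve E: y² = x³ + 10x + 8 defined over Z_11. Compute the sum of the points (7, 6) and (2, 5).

(7, 6) + (2, 5). λ = (5 - 6)/(2 - 7) ≡ 10/6 mod 11. 6⁻¹ ≡ 2 (mod 11), so λ ≡ 9.
  x = λ² - 7 - 2 = 81 - 9 ≡ 6; y = λ·(7 - 6) - 6 ≡ 3. → (6, 3)

(6, 3)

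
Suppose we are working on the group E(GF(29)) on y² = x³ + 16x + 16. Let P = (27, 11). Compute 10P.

O

Repeated addition: build up to 10P.
2P: tangent at (27, 11): λ = (3·27² + 16)/(2·11) ≡ 28/22. 22⁻¹ ≡ 4 (mod 29), so λ ≡ 28·4 ≡ 25.
  x = λ² - 27 - 27 = 625 - 54 ≡ 20; y = λ·(27 - 20) - 11 ≡ 19. → (20, 19)
3P: (20, 19) + (27, 11). λ = (11 - 19)/(27 - 20) ≡ 21/7 mod 29. 7⁻¹ ≡ 25 (mod 29) since 7·25 = 175 ≡ 1, so λ ≡ 3.
  x = λ² - 20 - 27 = 9 - 47 ≡ 20; y = λ·(20 - 20) - 19 ≡ 10. → (20, 10)
4P: (20, 10) + (27, 11). λ = (11 - 10)/(27 - 20) ≡ 1/7 mod 29. 7⁻¹ ≡ 25 (mod 29), so λ ≡ 25.
  x = λ² - 20 - 27 = 625 - 47 ≡ 27; y = λ·(20 - 27) - 10 ≡ 18. → (27, 18)
5P: (27, 18) + (27, 11): same x and y₁ ≡ -y₂, so the sum is the point at infinity.
6P: the point at infinity + (27, 11) = (27, 11) (identity).
7P: tangent at (27, 11): λ = (3·27² + 16)/(2·11) ≡ 28/22. 22⁻¹ ≡ 4 (mod 29) since 22·4 = 88 ≡ 1, so λ ≡ 28·4 ≡ 25.
  x = λ² - 27 - 27 = 625 - 54 ≡ 20; y = λ·(27 - 20) - 11 ≡ 19. → (20, 19)
8P: (20, 19) + (27, 11). λ = (11 - 19)/(27 - 20) ≡ 21/7 mod 29. 7⁻¹ ≡ 25 (mod 29), so λ ≡ 3.
  x = λ² - 20 - 27 = 9 - 47 ≡ 20; y = λ·(20 - 20) - 19 ≡ 10. → (20, 10)
9P: (20, 10) + (27, 11). λ = (11 - 10)/(27 - 20) ≡ 1/7 mod 29. 7⁻¹ ≡ 25 (mod 29), so λ ≡ 25.
  x = λ² - 20 - 27 = 625 - 47 ≡ 27; y = λ·(20 - 27) - 10 ≡ 18. → (27, 18)
10P: (27, 18) + (27, 11): same x and y₁ ≡ -y₂, so the sum is the point at infinity.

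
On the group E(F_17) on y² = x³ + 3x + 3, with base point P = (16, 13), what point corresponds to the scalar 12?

Repeated addition: build up to 12P.
2P: tangent at (16, 13): λ = (3·16² + 3)/(2·13) ≡ 6/9. 9⁻¹ ≡ 2 (mod 17), so λ ≡ 6·2 ≡ 12.
  x = λ² - 16 - 16 = 144 - 32 ≡ 10; y = λ·(16 - 10) - 13 ≡ 8. → (10, 8)
3P: (10, 8) + (16, 13). λ = (13 - 8)/(16 - 10) ≡ 5/6 mod 17. 6⁻¹ ≡ 3 (mod 17), so λ ≡ 15.
  x = λ² - 10 - 16 = 225 - 26 ≡ 12; y = λ·(10 - 12) - 8 ≡ 13. → (12, 13)
4P: (12, 13) + (16, 13). λ = (13 - 13)/(16 - 12) ≡ 0/4 mod 17. 4⁻¹ ≡ 13 (mod 17), so λ ≡ 0.
  x = λ² - 12 - 16 = 0 - 28 ≡ 6; y = λ·(12 - 6) - 13 ≡ 4. → (6, 4)
5P: (6, 4) + (16, 13). λ = (13 - 4)/(16 - 6) ≡ 9/10 mod 17. 10⁻¹ ≡ 12 (mod 17) since 10·12 = 120 ≡ 1, so λ ≡ 6.
  x = λ² - 6 - 16 = 36 - 22 ≡ 14; y = λ·(6 - 14) - 4 ≡ 16. → (14, 16)
6P: (14, 16) + (16, 13). λ = (13 - 16)/(16 - 14) ≡ 14/2 mod 17. 2⁻¹ ≡ 9 (mod 17) since 2·9 = 18 ≡ 1, so λ ≡ 7.
  x = λ² - 14 - 16 = 49 - 30 ≡ 2; y = λ·(14 - 2) - 16 ≡ 0. → (2, 0)
7P: (2, 0) + (16, 13). λ = (13 - 0)/(16 - 2) ≡ 13/14 mod 17. 14⁻¹ ≡ 11 (mod 17) since 14·11 = 154 ≡ 1, so λ ≡ 7.
  x = λ² - 2 - 16 = 49 - 18 ≡ 14; y = λ·(2 - 14) - 0 ≡ 1. → (14, 1)
8P: (14, 1) + (16, 13). λ = (13 - 1)/(16 - 14) ≡ 12/2 mod 17. 2⁻¹ ≡ 9 (mod 17), so λ ≡ 6.
  x = λ² - 14 - 16 = 36 - 30 ≡ 6; y = λ·(14 - 6) - 1 ≡ 13. → (6, 13)
9P: (6, 13) + (16, 13). λ = (13 - 13)/(16 - 6) ≡ 0/10 mod 17. 10⁻¹ ≡ 12 (mod 17), so λ ≡ 0.
  x = λ² - 6 - 16 = 0 - 22 ≡ 12; y = λ·(6 - 12) - 13 ≡ 4. → (12, 4)
10P: (12, 4) + (16, 13). λ = (13 - 4)/(16 - 12) ≡ 9/4 mod 17. 4⁻¹ ≡ 13 (mod 17) since 4·13 = 52 ≡ 1, so λ ≡ 15.
  x = λ² - 12 - 16 = 225 - 28 ≡ 10; y = λ·(12 - 10) - 4 ≡ 9. → (10, 9)
11P: (10, 9) + (16, 13). λ = (13 - 9)/(16 - 10) ≡ 4/6 mod 17. 6⁻¹ ≡ 3 (mod 17) since 6·3 = 18 ≡ 1, so λ ≡ 12.
  x = λ² - 10 - 16 = 144 - 26 ≡ 16; y = λ·(10 - 16) - 9 ≡ 4. → (16, 4)
12P: (16, 4) + (16, 13): same x and y₁ ≡ -y₂, so the sum is the point at infinity.

O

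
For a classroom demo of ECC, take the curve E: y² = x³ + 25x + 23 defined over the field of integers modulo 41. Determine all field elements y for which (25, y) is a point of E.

18, 23

x³ + 25x + 23 = 16273 ≡ 37 (mod 41).
Square roots of 37 mod 41: 18 and 23 (since 18² = 324 ≡ 37).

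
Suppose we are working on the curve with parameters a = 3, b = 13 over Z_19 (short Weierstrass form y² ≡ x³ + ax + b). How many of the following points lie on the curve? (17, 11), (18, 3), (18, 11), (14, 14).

(17, 11): 11² ≡ 7, rhs ≡ 18 → off.
(18, 3): 3² ≡ 9, rhs ≡ 9 → on.
(18, 11): 11² ≡ 7, rhs ≡ 9 → off.
(14, 14): 14² ≡ 6, rhs ≡ 6 → on.

2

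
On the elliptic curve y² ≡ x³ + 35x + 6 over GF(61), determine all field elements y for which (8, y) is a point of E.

x³ + 35x + 6 = 798 ≡ 5 (mod 61).
Square roots of 5 mod 61: 26 and 35 (since 26² = 676 ≡ 5).

26, 35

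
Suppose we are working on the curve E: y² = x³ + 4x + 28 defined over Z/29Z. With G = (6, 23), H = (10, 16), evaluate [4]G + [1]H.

(5, 12)

First 4G:
Double-and-add on 4 = (100)₂. Start with G = (6, 23) for the leading 1-bit.
double: tangent at (6, 23): λ = (3·6² + 4)/(2·23) ≡ 25/17. 17⁻¹ ≡ 12 (mod 29), so λ ≡ 25·12 ≡ 10.
  x = λ² - 6 - 6 = 100 - 12 ≡ 1; y = λ·(6 - 1) - 23 ≡ 27. → (1, 27)
double: tangent at (1, 27): λ = (3·1² + 4)/(2·27) ≡ 7/25. 25⁻¹ ≡ 7 (mod 29) since 25·7 = 175 ≡ 1, so λ ≡ 7·7 ≡ 20.
  x = λ² - 1 - 1 = 400 - 2 ≡ 21; y = λ·(1 - 21) - 27 ≡ 8. → (21, 8)
4G = (21, 8).
Finally 4G + H:
(21, 8) + (10, 16). λ = (16 - 8)/(10 - 21) ≡ 8/18 mod 29. 18⁻¹ ≡ 21 (mod 29), so λ ≡ 23.
  x = λ² - 21 - 10 = 529 - 31 ≡ 5; y = λ·(21 - 5) - 8 ≡ 12. → (5, 12)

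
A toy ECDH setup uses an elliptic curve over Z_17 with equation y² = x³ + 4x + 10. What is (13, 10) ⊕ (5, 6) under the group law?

(13, 10) + (5, 6). λ = (6 - 10)/(5 - 13) ≡ 13/9 mod 17. 9⁻¹ ≡ 2 (mod 17), so λ ≡ 9.
  x = λ² - 13 - 5 = 81 - 18 ≡ 12; y = λ·(13 - 12) - 10 ≡ 16. → (12, 16)

(12, 16)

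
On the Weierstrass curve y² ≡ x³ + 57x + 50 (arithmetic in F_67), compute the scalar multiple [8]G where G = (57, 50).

(57, 17)

Double-and-add on 8 = (1000)₂. Start with G = (57, 50) for the leading 1-bit.
double: tangent at (57, 50): λ = (3·57² + 57)/(2·50) ≡ 22/33. 33⁻¹ ≡ 65 (mod 67), so λ ≡ 22·65 ≡ 23.
  x = λ² - 57 - 57 = 529 - 114 ≡ 13; y = λ·(57 - 13) - 50 ≡ 24. → (13, 24)
double: tangent at (13, 24): λ = (3·13² + 57)/(2·24) ≡ 28/48. 48⁻¹ ≡ 7 (mod 67) since 48·7 = 336 ≡ 1, so λ ≡ 28·7 ≡ 62.
  x = λ² - 13 - 13 = 3844 - 26 ≡ 66; y = λ·(13 - 66) - 24 ≡ 40. → (66, 40)
double: tangent at (66, 40): λ = (3·66² + 57)/(2·40) ≡ 60/13. 13⁻¹ ≡ 31 (mod 67) since 13·31 = 403 ≡ 1, so λ ≡ 60·31 ≡ 51.
  x = λ² - 66 - 66 = 2601 - 132 ≡ 57; y = λ·(66 - 57) - 40 ≡ 17. → (57, 17)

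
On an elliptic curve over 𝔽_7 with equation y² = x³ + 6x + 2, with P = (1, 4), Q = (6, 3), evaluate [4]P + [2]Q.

First 4P:
Double-and-add on 4 = (100)₂. Start with P = (1, 4) for the leading 1-bit.
double: tangent at (1, 4): λ = (3·1² + 6)/(2·4) ≡ 2/1. 1⁻¹ ≡ 1 (mod 7) since 1·1 = 1 ≡ 1, so λ ≡ 2·1 ≡ 2.
  x = λ² - 1 - 1 = 4 - 2 ≡ 2; y = λ·(1 - 2) - 4 ≡ 1. → (2, 1)
double: tangent at (2, 1): λ = (3·2² + 6)/(2·1) ≡ 4/2. 2⁻¹ ≡ 4 (mod 7) since 2·4 = 8 ≡ 1, so λ ≡ 4·4 ≡ 2.
  x = λ² - 2 - 2 = 4 - 4 ≡ 0; y = λ·(2 - 0) - 1 ≡ 3. → (0, 3)
4P = (0, 3).
Next 2Q:
Repeated addition: build up to 2Q.
2Q: tangent at (6, 3): λ = (3·6² + 6)/(2·3) ≡ 2/6. 6⁻¹ ≡ 6 (mod 7) since 6·6 = 36 ≡ 1, so λ ≡ 2·6 ≡ 5.
  x = λ² - 6 - 6 = 25 - 12 ≡ 6; y = λ·(6 - 6) - 3 ≡ 4. → (6, 4)
2Q = (6, 4).
Finally 4P + 2Q:
(0, 3) + (6, 4). λ = (4 - 3)/(6 - 0) ≡ 1/6 mod 7. 6⁻¹ ≡ 6 (mod 7), so λ ≡ 6.
  x = λ² - 0 - 6 = 36 - 6 ≡ 2; y = λ·(0 - 2) - 3 ≡ 6. → (2, 6)

(2, 6)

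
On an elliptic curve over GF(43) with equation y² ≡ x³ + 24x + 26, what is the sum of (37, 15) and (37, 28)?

The two points share x = 37 and their y-coordinates satisfy 15 + 28 ≡ 0 (mod 43), so they are inverses. Their sum is O.

O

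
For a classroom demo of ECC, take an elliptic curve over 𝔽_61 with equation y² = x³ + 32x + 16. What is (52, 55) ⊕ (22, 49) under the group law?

(52, 55) + (22, 49). λ = (49 - 55)/(22 - 52) ≡ 55/31 mod 61. 31⁻¹ ≡ 2 (mod 61), so λ ≡ 49.
  x = λ² - 52 - 22 = 2401 - 74 ≡ 9; y = λ·(52 - 9) - 55 ≡ 39. → (9, 39)

(9, 39)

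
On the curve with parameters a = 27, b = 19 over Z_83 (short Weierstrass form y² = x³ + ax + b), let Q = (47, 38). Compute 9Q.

(75, 11)

Double-and-add on 9 = (1001)₂. Start with Q = (47, 38) for the leading 1-bit.
double: tangent at (47, 38): λ = (3·47² + 27)/(2·38) ≡ 14/76. 76⁻¹ ≡ 71 (mod 83), so λ ≡ 14·71 ≡ 81.
  x = λ² - 47 - 47 = 6561 - 94 ≡ 76; y = λ·(47 - 76) - 38 ≡ 20. → (76, 20)
double: tangent at (76, 20): λ = (3·76² + 27)/(2·20) ≡ 8/40. 40⁻¹ ≡ 27 (mod 83), so λ ≡ 8·27 ≡ 50.
  x = λ² - 76 - 76 = 2500 - 152 ≡ 24; y = λ·(76 - 24) - 20 ≡ 7. → (24, 7)
double: tangent at (24, 7): λ = (3·24² + 27)/(2·7) ≡ 12/14. 14⁻¹ ≡ 6 (mod 83), so λ ≡ 12·6 ≡ 72.
  x = λ² - 24 - 24 = 5184 - 48 ≡ 73; y = λ·(24 - 73) - 7 ≡ 34. → (73, 34)
add Q: (73, 34) + (47, 38). λ = (38 - 34)/(47 - 73) ≡ 4/57 mod 83. 57⁻¹ ≡ 67 (mod 83), so λ ≡ 19.
  x = λ² - 73 - 47 = 361 - 120 ≡ 75; y = λ·(73 - 75) - 34 ≡ 11. → (75, 11)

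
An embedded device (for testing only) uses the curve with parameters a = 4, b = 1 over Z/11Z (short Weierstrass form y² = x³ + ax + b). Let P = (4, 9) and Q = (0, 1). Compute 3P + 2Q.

(7, 8)

First 3P:
Repeated addition: build up to 3P.
2P: tangent at (4, 9): λ = (3·4² + 4)/(2·9) ≡ 8/7. 7⁻¹ ≡ 8 (mod 11), so λ ≡ 8·8 ≡ 9.
  x = λ² - 4 - 4 = 81 - 8 ≡ 7; y = λ·(4 - 7) - 9 ≡ 8. → (7, 8)
3P: (7, 8) + (4, 9). λ = (9 - 8)/(4 - 7) ≡ 1/8 mod 11. 8⁻¹ ≡ 7 (mod 11), so λ ≡ 7.
  x = λ² - 7 - 4 = 49 - 11 ≡ 5; y = λ·(7 - 5) - 8 ≡ 6. → (5, 6)
3P = (5, 6).
Next 2Q:
Repeated addition: build up to 2Q.
2Q: tangent at (0, 1): λ = (3·0² + 4)/(2·1) ≡ 4/2. 2⁻¹ ≡ 6 (mod 11), so λ ≡ 4·6 ≡ 2.
  x = λ² - 0 - 0 = 4 - 0 ≡ 4; y = λ·(0 - 4) - 1 ≡ 2. → (4, 2)
2Q = (4, 2).
Finally 3P + 2Q:
(5, 6) + (4, 2). λ = (2 - 6)/(4 - 5) ≡ 7/10 mod 11. 10⁻¹ ≡ 10 (mod 11), so λ ≡ 4.
  x = λ² - 5 - 4 = 16 - 9 ≡ 7; y = λ·(5 - 7) - 6 ≡ 8. → (7, 8)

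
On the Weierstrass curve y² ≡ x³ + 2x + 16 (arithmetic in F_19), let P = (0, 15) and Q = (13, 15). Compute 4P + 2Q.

(6, 4)

First 4P:
Double-and-add on 4 = (100)₂. Start with P = (0, 15) for the leading 1-bit.
double: tangent at (0, 15): λ = (3·0² + 2)/(2·15) ≡ 2/11. 11⁻¹ ≡ 7 (mod 19), so λ ≡ 2·7 ≡ 14.
  x = λ² - 0 - 0 = 196 - 0 ≡ 6; y = λ·(0 - 6) - 15 ≡ 15. → (6, 15)
double: tangent at (6, 15): λ = (3·6² + 2)/(2·15) ≡ 15/11. 11⁻¹ ≡ 7 (mod 19), so λ ≡ 15·7 ≡ 10.
  x = λ² - 6 - 6 = 100 - 12 ≡ 12; y = λ·(6 - 12) - 15 ≡ 1. → (12, 1)
4P = (12, 1).
Next 2Q:
Repeated addition: build up to 2Q.
2Q: tangent at (13, 15): λ = (3·13² + 2)/(2·15) ≡ 15/11. 11⁻¹ ≡ 7 (mod 19), so λ ≡ 15·7 ≡ 10.
  x = λ² - 13 - 13 = 100 - 26 ≡ 17; y = λ·(13 - 17) - 15 ≡ 2. → (17, 2)
2Q = (17, 2).
Finally 4P + 2Q:
(12, 1) + (17, 2). λ = (2 - 1)/(17 - 12) ≡ 1/5 mod 19. 5⁻¹ ≡ 4 (mod 19), so λ ≡ 4.
  x = λ² - 12 - 17 = 16 - 29 ≡ 6; y = λ·(12 - 6) - 1 ≡ 4. → (6, 4)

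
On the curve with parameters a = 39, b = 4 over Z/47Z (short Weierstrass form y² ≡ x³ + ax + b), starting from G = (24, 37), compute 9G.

Repeated addition: build up to 9G.
2G: tangent at (24, 37): λ = (3·24² + 39)/(2·37) ≡ 28/27. 27⁻¹ ≡ 7 (mod 47) since 27·7 = 189 ≡ 1, so λ ≡ 28·7 ≡ 8.
  x = λ² - 24 - 24 = 64 - 48 ≡ 16; y = λ·(24 - 16) - 37 ≡ 27. → (16, 27)
3G: (16, 27) + (24, 37). λ = (37 - 27)/(24 - 16) ≡ 10/8 mod 47. 8⁻¹ ≡ 6 (mod 47), so λ ≡ 13.
  x = λ² - 16 - 24 = 169 - 40 ≡ 35; y = λ·(16 - 35) - 27 ≡ 8. → (35, 8)
4G: (35, 8) + (24, 37). λ = (37 - 8)/(24 - 35) ≡ 29/36 mod 47. 36⁻¹ ≡ 17 (mod 47) since 36·17 = 612 ≡ 1, so λ ≡ 23.
  x = λ² - 35 - 24 = 529 - 59 ≡ 0; y = λ·(35 - 0) - 8 ≡ 45. → (0, 45)
5G: (0, 45) + (24, 37). λ = (37 - 45)/(24 - 0) ≡ 39/24 mod 47. 24⁻¹ ≡ 2 (mod 47), so λ ≡ 31.
  x = λ² - 0 - 24 = 961 - 24 ≡ 44; y = λ·(0 - 44) - 45 ≡ 1. → (44, 1)
6G: (44, 1) + (24, 37). λ = (37 - 1)/(24 - 44) ≡ 36/27 mod 47. 27⁻¹ ≡ 7 (mod 47), so λ ≡ 17.
  x = λ² - 44 - 24 = 289 - 68 ≡ 33; y = λ·(44 - 33) - 1 ≡ 45. → (33, 45)
7G: (33, 45) + (24, 37). λ = (37 - 45)/(24 - 33) ≡ 39/38 mod 47. 38⁻¹ ≡ 26 (mod 47) since 38·26 = 988 ≡ 1, so λ ≡ 27.
  x = λ² - 33 - 24 = 729 - 57 ≡ 14; y = λ·(33 - 14) - 45 ≡ 45. → (14, 45)
8G: (14, 45) + (24, 37). λ = (37 - 45)/(24 - 14) ≡ 39/10 mod 47. 10⁻¹ ≡ 33 (mod 47) since 10·33 = 330 ≡ 1, so λ ≡ 18.
  x = λ² - 14 - 24 = 324 - 38 ≡ 4; y = λ·(14 - 4) - 45 ≡ 41. → (4, 41)
9G: (4, 41) + (24, 37). λ = (37 - 41)/(24 - 4) ≡ 43/20 mod 47. 20⁻¹ ≡ 40 (mod 47) since 20·40 = 800 ≡ 1, so λ ≡ 28.
  x = λ² - 4 - 24 = 784 - 28 ≡ 4; y = λ·(4 - 4) - 41 ≡ 6. → (4, 6)

(4, 6)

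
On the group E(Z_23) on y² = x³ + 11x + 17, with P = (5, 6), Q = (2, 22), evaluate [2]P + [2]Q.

(10, 0)

First 2P:
Repeated addition: build up to 2P.
2P: tangent at (5, 6): λ = (3·5² + 11)/(2·6) ≡ 17/12. 12⁻¹ ≡ 2 (mod 23) since 12·2 = 24 ≡ 1, so λ ≡ 17·2 ≡ 11.
  x = λ² - 5 - 5 = 121 - 10 ≡ 19; y = λ·(5 - 19) - 6 ≡ 1. → (19, 1)
2P = (19, 1).
Next 2Q:
Repeated addition: build up to 2Q.
2Q: tangent at (2, 22): λ = (3·2² + 11)/(2·22) ≡ 0/21. 21⁻¹ ≡ 11 (mod 23), so λ ≡ 0·11 ≡ 0.
  x = λ² - 2 - 2 = 0 - 4 ≡ 19; y = λ·(2 - 19) - 22 ≡ 1. → (19, 1)
2Q = (19, 1).
Finally 2P + 2Q:
tangent at (19, 1): λ = (3·19² + 11)/(2·1) ≡ 13/2. 2⁻¹ ≡ 12 (mod 23), so λ ≡ 13·12 ≡ 18.
  x = λ² - 19 - 19 = 324 - 38 ≡ 10; y = λ·(19 - 10) - 1 ≡ 0. → (10, 0)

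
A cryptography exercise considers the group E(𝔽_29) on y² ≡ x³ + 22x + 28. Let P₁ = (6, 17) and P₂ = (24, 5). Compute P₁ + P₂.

(22, 13)

(6, 17) + (24, 5). λ = (5 - 17)/(24 - 6) ≡ 17/18 mod 29. 18⁻¹ ≡ 21 (mod 29) since 18·21 = 378 ≡ 1, so λ ≡ 9.
  x = λ² - 6 - 24 = 81 - 30 ≡ 22; y = λ·(6 - 22) - 17 ≡ 13. → (22, 13)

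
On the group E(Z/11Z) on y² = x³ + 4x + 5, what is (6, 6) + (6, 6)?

tangent at (6, 6): λ = (3·6² + 4)/(2·6) ≡ 2/1. 1⁻¹ ≡ 1 (mod 11), so λ ≡ 2·1 ≡ 2.
  x = λ² - 6 - 6 = 4 - 12 ≡ 3; y = λ·(6 - 3) - 6 ≡ 0. → (3, 0)

(3, 0)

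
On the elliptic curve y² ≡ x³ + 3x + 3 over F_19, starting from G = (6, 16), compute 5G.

(6, 16)

Repeated addition: build up to 5G.
2G: tangent at (6, 16): λ = (3·6² + 3)/(2·16) ≡ 16/13. 13⁻¹ ≡ 3 (mod 19) since 13·3 = 39 ≡ 1, so λ ≡ 16·3 ≡ 10.
  x = λ² - 6 - 6 = 100 - 12 ≡ 12; y = λ·(6 - 12) - 16 ≡ 0. → (12, 0)
3G: (12, 0) + (6, 16). λ = (16 - 0)/(6 - 12) ≡ 16/13 mod 19. 13⁻¹ ≡ 3 (mod 19) since 13·3 = 39 ≡ 1, so λ ≡ 10.
  x = λ² - 12 - 6 = 100 - 18 ≡ 6; y = λ·(12 - 6) - 0 ≡ 3. → (6, 3)
4G: (6, 3) + (6, 16): same x and y₁ ≡ -y₂, so the sum is ∞.
5G: ∞ + (6, 16) = (6, 16) (identity).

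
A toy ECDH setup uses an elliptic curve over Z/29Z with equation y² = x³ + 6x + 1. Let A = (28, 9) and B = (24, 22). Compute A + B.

(22, 15)

(28, 9) + (24, 22). λ = (22 - 9)/(24 - 28) ≡ 13/25 mod 29. 25⁻¹ ≡ 7 (mod 29), so λ ≡ 4.
  x = λ² - 28 - 24 = 16 - 52 ≡ 22; y = λ·(28 - 22) - 9 ≡ 15. → (22, 15)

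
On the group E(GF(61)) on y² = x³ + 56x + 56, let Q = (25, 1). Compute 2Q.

(45, 26)

tangent at (25, 1): λ = (3·25² + 56)/(2·1) ≡ 40/2. 2⁻¹ ≡ 31 (mod 61), so λ ≡ 40·31 ≡ 20.
  x = λ² - 25 - 25 = 400 - 50 ≡ 45; y = λ·(25 - 45) - 1 ≡ 26. → (45, 26)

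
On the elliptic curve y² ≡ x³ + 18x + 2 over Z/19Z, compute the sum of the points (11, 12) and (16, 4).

(11, 12) + (16, 4). λ = (4 - 12)/(16 - 11) ≡ 11/5 mod 19. 5⁻¹ ≡ 4 (mod 19), so λ ≡ 6.
  x = λ² - 11 - 16 = 36 - 27 ≡ 9; y = λ·(11 - 9) - 12 ≡ 0. → (9, 0)

(9, 0)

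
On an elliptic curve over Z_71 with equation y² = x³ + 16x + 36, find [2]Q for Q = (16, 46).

tangent at (16, 46): λ = (3·16² + 16)/(2·46) ≡ 3/21. 21⁻¹ ≡ 44 (mod 71) since 21·44 = 924 ≡ 1, so λ ≡ 3·44 ≡ 61.
  x = λ² - 16 - 16 = 3721 - 32 ≡ 68; y = λ·(16 - 68) - 46 ≡ 48. → (68, 48)

(68, 48)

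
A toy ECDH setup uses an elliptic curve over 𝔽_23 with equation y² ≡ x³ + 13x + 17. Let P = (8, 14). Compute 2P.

tangent at (8, 14): λ = (3·8² + 13)/(2·14) ≡ 21/5. 5⁻¹ ≡ 14 (mod 23), so λ ≡ 21·14 ≡ 18.
  x = λ² - 8 - 8 = 324 - 16 ≡ 9; y = λ·(8 - 9) - 14 ≡ 14. → (9, 14)

(9, 14)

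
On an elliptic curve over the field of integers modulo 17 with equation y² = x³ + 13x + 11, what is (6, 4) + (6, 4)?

tangent at (6, 4): λ = (3·6² + 13)/(2·4) ≡ 2/8. 8⁻¹ ≡ 15 (mod 17), so λ ≡ 2·15 ≡ 13.
  x = λ² - 6 - 6 = 169 - 12 ≡ 4; y = λ·(6 - 4) - 4 ≡ 5. → (4, 5)

(4, 5)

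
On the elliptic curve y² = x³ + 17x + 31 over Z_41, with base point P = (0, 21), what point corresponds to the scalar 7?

Repeated addition: build up to 7P.
2P: tangent at (0, 21): λ = (3·0² + 17)/(2·21) ≡ 17/1. 1⁻¹ ≡ 1 (mod 41) since 1·1 = 1 ≡ 1, so λ ≡ 17·1 ≡ 17.
  x = λ² - 0 - 0 = 289 - 0 ≡ 2; y = λ·(0 - 2) - 21 ≡ 27. → (2, 27)
3P: (2, 27) + (0, 21). λ = (21 - 27)/(0 - 2) ≡ 35/39 mod 41. 39⁻¹ ≡ 20 (mod 41), so λ ≡ 3.
  x = λ² - 2 - 0 = 9 - 2 ≡ 7; y = λ·(2 - 7) - 27 ≡ 40. → (7, 40)
4P: (7, 40) + (0, 21). λ = (21 - 40)/(0 - 7) ≡ 22/34 mod 41. 34⁻¹ ≡ 35 (mod 41) since 34·35 = 1190 ≡ 1, so λ ≡ 32.
  x = λ² - 7 - 0 = 1024 - 7 ≡ 33; y = λ·(7 - 33) - 40 ≡ 30. → (33, 30)
5P: (33, 30) + (0, 21). λ = (21 - 30)/(0 - 33) ≡ 32/8 mod 41. 8⁻¹ ≡ 36 (mod 41) since 8·36 = 288 ≡ 1, so λ ≡ 4.
  x = λ² - 33 - 0 = 16 - 33 ≡ 24; y = λ·(33 - 24) - 30 ≡ 6. → (24, 6)
6P: (24, 6) + (0, 21). λ = (21 - 6)/(0 - 24) ≡ 15/17 mod 41. 17⁻¹ ≡ 29 (mod 41), so λ ≡ 25.
  x = λ² - 24 - 0 = 625 - 24 ≡ 27; y = λ·(24 - 27) - 6 ≡ 1. → (27, 1)
7P: (27, 1) + (0, 21). λ = (21 - 1)/(0 - 27) ≡ 20/14 mod 41. 14⁻¹ ≡ 3 (mod 41) since 14·3 = 42 ≡ 1, so λ ≡ 19.
  x = λ² - 27 - 0 = 361 - 27 ≡ 6; y = λ·(27 - 6) - 1 ≡ 29. → (6, 29)

(6, 29)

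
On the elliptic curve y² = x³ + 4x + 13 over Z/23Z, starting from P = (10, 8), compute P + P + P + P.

(1, 15)

Double-and-add on 4 = (100)₂. Start with P = (10, 8) for the leading 1-bit.
double: tangent at (10, 8): λ = (3·10² + 4)/(2·8) ≡ 5/16. 16⁻¹ ≡ 13 (mod 23) since 16·13 = 208 ≡ 1, so λ ≡ 5·13 ≡ 19.
  x = λ² - 10 - 10 = 361 - 20 ≡ 19; y = λ·(10 - 19) - 8 ≡ 5. → (19, 5)
double: tangent at (19, 5): λ = (3·19² + 4)/(2·5) ≡ 6/10. 10⁻¹ ≡ 7 (mod 23), so λ ≡ 6·7 ≡ 19.
  x = λ² - 19 - 19 = 361 - 38 ≡ 1; y = λ·(19 - 1) - 5 ≡ 15. → (1, 15)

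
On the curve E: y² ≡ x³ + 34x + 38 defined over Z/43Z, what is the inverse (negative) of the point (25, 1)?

-(25, 1) = (25, -1 mod 43) = (25, 42).

(25, 42)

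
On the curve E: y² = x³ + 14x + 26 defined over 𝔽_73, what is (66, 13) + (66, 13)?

tangent at (66, 13): λ = (3·66² + 14)/(2·13) ≡ 15/26. 26⁻¹ ≡ 59 (mod 73) since 26·59 = 1534 ≡ 1, so λ ≡ 15·59 ≡ 9.
  x = λ² - 66 - 66 = 81 - 132 ≡ 22; y = λ·(66 - 22) - 13 ≡ 18. → (22, 18)

(22, 18)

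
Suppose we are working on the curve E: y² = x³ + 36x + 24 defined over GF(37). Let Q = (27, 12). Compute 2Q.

(31, 6)

tangent at (27, 12): λ = (3·27² + 36)/(2·12) ≡ 3/24. 24⁻¹ ≡ 17 (mod 37) since 24·17 = 408 ≡ 1, so λ ≡ 3·17 ≡ 14.
  x = λ² - 27 - 27 = 196 - 54 ≡ 31; y = λ·(27 - 31) - 12 ≡ 6. → (31, 6)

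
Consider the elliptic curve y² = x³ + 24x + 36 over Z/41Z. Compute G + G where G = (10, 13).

tangent at (10, 13): λ = (3·10² + 24)/(2·13) ≡ 37/26. 26⁻¹ ≡ 30 (mod 41) since 26·30 = 780 ≡ 1, so λ ≡ 37·30 ≡ 3.
  x = λ² - 10 - 10 = 9 - 20 ≡ 30; y = λ·(10 - 30) - 13 ≡ 9. → (30, 9)

(30, 9)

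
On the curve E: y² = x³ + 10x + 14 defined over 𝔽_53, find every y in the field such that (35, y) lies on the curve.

16, 37

x³ + 10x + 14 = 43239 ≡ 44 (mod 53).
Square roots of 44 mod 53: 16 and 37 (since 16² = 256 ≡ 44).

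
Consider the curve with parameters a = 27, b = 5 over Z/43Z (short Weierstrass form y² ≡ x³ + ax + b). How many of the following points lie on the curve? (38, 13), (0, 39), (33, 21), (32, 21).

(38, 13): 13² ≡ 40, rhs ≡ 3 → off.
(0, 39): 39² ≡ 16, rhs ≡ 5 → off.
(33, 21): 21² ≡ 11, rhs ≡ 25 → off.
(32, 21): 21² ≡ 11, rhs ≡ 11 → on.

1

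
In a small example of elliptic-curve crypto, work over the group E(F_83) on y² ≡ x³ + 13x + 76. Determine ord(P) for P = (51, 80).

2P: tangent at (51, 80): λ = (3·51² + 13)/(2·80) ≡ 14/77. 77⁻¹ ≡ 69 (mod 83) since 77·69 = 5313 ≡ 1, so λ ≡ 14·69 ≡ 53.
  x = λ² - 51 - 51 = 2809 - 102 ≡ 51; y = λ·(51 - 51) - 80 ≡ 3. → (51, 3)
3P: (51, 3) + (51, 80): same x and y₁ ≡ -y₂, so the sum is O.
3P = O, so the order is 3.

3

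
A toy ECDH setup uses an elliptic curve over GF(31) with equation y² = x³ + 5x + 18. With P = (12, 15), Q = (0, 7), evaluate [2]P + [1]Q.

(12, 16)

First 2P:
Repeated addition: build up to 2P.
2P: tangent at (12, 15): λ = (3·12² + 5)/(2·15) ≡ 3/30. 30⁻¹ ≡ 30 (mod 31), so λ ≡ 3·30 ≡ 28.
  x = λ² - 12 - 12 = 784 - 24 ≡ 16; y = λ·(12 - 16) - 15 ≡ 28. → (16, 28)
2P = (16, 28).
Finally 2P + Q:
(16, 28) + (0, 7). λ = (7 - 28)/(0 - 16) ≡ 10/15 mod 31. 15⁻¹ ≡ 29 (mod 31), so λ ≡ 11.
  x = λ² - 16 - 0 = 121 - 16 ≡ 12; y = λ·(16 - 12) - 28 ≡ 16. → (12, 16)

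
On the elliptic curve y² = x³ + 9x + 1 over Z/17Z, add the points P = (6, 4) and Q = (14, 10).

(6, 4) + (14, 10). λ = (10 - 4)/(14 - 6) ≡ 6/8 mod 17. 8⁻¹ ≡ 15 (mod 17), so λ ≡ 5.
  x = λ² - 6 - 14 = 25 - 20 ≡ 5; y = λ·(6 - 5) - 4 ≡ 1. → (5, 1)

(5, 1)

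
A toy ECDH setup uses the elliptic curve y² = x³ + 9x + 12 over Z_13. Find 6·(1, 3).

Write Q = (1, 3).
Repeated addition: build up to 6Q.
2Q: tangent at (1, 3): λ = (3·1² + 9)/(2·3) ≡ 12/6. 6⁻¹ ≡ 11 (mod 13), so λ ≡ 12·11 ≡ 2.
  x = λ² - 1 - 1 = 4 - 2 ≡ 2; y = λ·(1 - 2) - 3 ≡ 8. → (2, 8)
3Q: (2, 8) + (1, 3). λ = (3 - 8)/(1 - 2) ≡ 8/12 mod 13. 12⁻¹ ≡ 12 (mod 13) since 12·12 = 144 ≡ 1, so λ ≡ 5.
  x = λ² - 2 - 1 = 25 - 3 ≡ 9; y = λ·(2 - 9) - 8 ≡ 9. → (9, 9)
4Q: (9, 9) + (1, 3). λ = (3 - 9)/(1 - 9) ≡ 7/5 mod 13. 5⁻¹ ≡ 8 (mod 13) since 5·8 = 40 ≡ 1, so λ ≡ 4.
  x = λ² - 9 - 1 = 16 - 10 ≡ 6; y = λ·(9 - 6) - 9 ≡ 3. → (6, 3)
5Q: (6, 3) + (1, 3). λ = (3 - 3)/(1 - 6) ≡ 0/8 mod 13. 8⁻¹ ≡ 5 (mod 13) since 8·5 = 40 ≡ 1, so λ ≡ 0.
  x = λ² - 6 - 1 = 0 - 7 ≡ 6; y = λ·(6 - 6) - 3 ≡ 10. → (6, 10)
6Q: (6, 10) + (1, 3). λ = (3 - 10)/(1 - 6) ≡ 6/8 mod 13. 8⁻¹ ≡ 5 (mod 13), so λ ≡ 4.
  x = λ² - 6 - 1 = 16 - 7 ≡ 9; y = λ·(6 - 9) - 10 ≡ 4. → (9, 4)

(9, 4)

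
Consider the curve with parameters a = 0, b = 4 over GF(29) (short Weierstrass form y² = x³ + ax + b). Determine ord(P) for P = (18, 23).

2P: tangent at (18, 23): λ = (3·18² + 0)/(2·23) ≡ 15/17. 17⁻¹ ≡ 12 (mod 29), so λ ≡ 15·12 ≡ 6.
  x = λ² - 18 - 18 = 36 - 36 ≡ 0; y = λ·(18 - 0) - 23 ≡ 27. → (0, 27)
3P: (0, 27) + (18, 23). λ = (23 - 27)/(18 - 0) ≡ 25/18 mod 29. 18⁻¹ ≡ 21 (mod 29) since 18·21 = 378 ≡ 1, so λ ≡ 3.
  x = λ² - 0 - 18 = 9 - 18 ≡ 20; y = λ·(0 - 20) - 27 ≡ 0. → (20, 0)
4P: (20, 0) + (18, 23). λ = (23 - 0)/(18 - 20) ≡ 23/27 mod 29. 27⁻¹ ≡ 14 (mod 29), so λ ≡ 3.
  x = λ² - 20 - 18 = 9 - 38 ≡ 0; y = λ·(20 - 0) - 0 ≡ 2. → (0, 2)
5P: (0, 2) + (18, 23). λ = (23 - 2)/(18 - 0) ≡ 21/18 mod 29. 18⁻¹ ≡ 21 (mod 29), so λ ≡ 6.
  x = λ² - 0 - 18 = 36 - 18 ≡ 18; y = λ·(0 - 18) - 2 ≡ 6. → (18, 6)
6P: (18, 6) + (18, 23): same x and y₁ ≡ -y₂, so the sum is ∞.
6P = ∞, so the order is 6.

6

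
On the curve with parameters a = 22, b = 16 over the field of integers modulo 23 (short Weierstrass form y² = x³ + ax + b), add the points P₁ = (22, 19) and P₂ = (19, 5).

(14, 3)

(22, 19) + (19, 5). λ = (5 - 19)/(19 - 22) ≡ 9/20 mod 23. 20⁻¹ ≡ 15 (mod 23) since 20·15 = 300 ≡ 1, so λ ≡ 20.
  x = λ² - 22 - 19 = 400 - 41 ≡ 14; y = λ·(22 - 14) - 19 ≡ 3. → (14, 3)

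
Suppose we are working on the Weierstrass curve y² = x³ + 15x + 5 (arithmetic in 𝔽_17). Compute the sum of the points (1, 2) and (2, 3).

(1, 2) + (2, 3). λ = (3 - 2)/(2 - 1) ≡ 1/1 mod 17. 1⁻¹ ≡ 1 (mod 17), so λ ≡ 1.
  x = λ² - 1 - 2 = 1 - 3 ≡ 15; y = λ·(1 - 15) - 2 ≡ 1. → (15, 1)

(15, 1)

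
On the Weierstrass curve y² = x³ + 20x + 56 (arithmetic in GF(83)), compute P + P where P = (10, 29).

(21, 62)

tangent at (10, 29): λ = (3·10² + 20)/(2·29) ≡ 71/58. 58⁻¹ ≡ 73 (mod 83) since 58·73 = 4234 ≡ 1, so λ ≡ 71·73 ≡ 37.
  x = λ² - 10 - 10 = 1369 - 20 ≡ 21; y = λ·(10 - 21) - 29 ≡ 62. → (21, 62)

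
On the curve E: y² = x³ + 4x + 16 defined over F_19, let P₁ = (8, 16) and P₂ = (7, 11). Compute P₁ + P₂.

(8, 16) + (7, 11). λ = (11 - 16)/(7 - 8) ≡ 14/18 mod 19. 18⁻¹ ≡ 18 (mod 19), so λ ≡ 5.
  x = λ² - 8 - 7 = 25 - 15 ≡ 10; y = λ·(8 - 10) - 16 ≡ 12. → (10, 12)

(10, 12)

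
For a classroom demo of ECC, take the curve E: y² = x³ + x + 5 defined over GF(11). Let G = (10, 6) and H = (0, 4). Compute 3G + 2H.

First 3G:
Repeated addition: build up to 3G.
2G: tangent at (10, 6): λ = (3·10² + 1)/(2·6) ≡ 4/1. 1⁻¹ ≡ 1 (mod 11), so λ ≡ 4·1 ≡ 4.
  x = λ² - 10 - 10 = 16 - 20 ≡ 7; y = λ·(10 - 7) - 6 ≡ 6. → (7, 6)
3G: (7, 6) + (10, 6). λ = (6 - 6)/(10 - 7) ≡ 0/3 mod 11. 3⁻¹ ≡ 4 (mod 11), so λ ≡ 0.
  x = λ² - 7 - 10 = 0 - 17 ≡ 5; y = λ·(7 - 5) - 6 ≡ 5. → (5, 5)
3G = (5, 5).
Next 2H:
Repeated addition: build up to 2H.
2H: tangent at (0, 4): λ = (3·0² + 1)/(2·4) ≡ 1/8. 8⁻¹ ≡ 7 (mod 11) since 8·7 = 56 ≡ 1, so λ ≡ 1·7 ≡ 7.
  x = λ² - 0 - 0 = 49 - 0 ≡ 5; y = λ·(0 - 5) - 4 ≡ 5. → (5, 5)
2H = (5, 5).
Finally 3G + 2H:
tangent at (5, 5): λ = (3·5² + 1)/(2·5) ≡ 10/10. 10⁻¹ ≡ 10 (mod 11), so λ ≡ 10·10 ≡ 1.
  x = λ² - 5 - 5 = 1 - 10 ≡ 2; y = λ·(5 - 2) - 5 ≡ 9. → (2, 9)

(2, 9)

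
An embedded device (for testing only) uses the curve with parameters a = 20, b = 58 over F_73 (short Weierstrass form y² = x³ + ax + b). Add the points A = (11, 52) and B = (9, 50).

(11, 52) + (9, 50). λ = (50 - 52)/(9 - 11) ≡ 71/71 mod 73. 71⁻¹ ≡ 36 (mod 73) since 71·36 = 2556 ≡ 1, so λ ≡ 1.
  x = λ² - 11 - 9 = 1 - 20 ≡ 54; y = λ·(11 - 54) - 52 ≡ 51. → (54, 51)

(54, 51)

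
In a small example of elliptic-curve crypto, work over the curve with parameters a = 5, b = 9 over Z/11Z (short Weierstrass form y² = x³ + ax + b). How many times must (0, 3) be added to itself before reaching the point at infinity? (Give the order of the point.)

2P: tangent at (0, 3): λ = (3·0² + 5)/(2·3) ≡ 5/6. 6⁻¹ ≡ 2 (mod 11) since 6·2 = 12 ≡ 1, so λ ≡ 5·2 ≡ 10.
  x = λ² - 0 - 0 = 100 - 0 ≡ 1; y = λ·(0 - 1) - 3 ≡ 9. → (1, 9)
3P: (1, 9) + (0, 3). λ = (3 - 9)/(0 - 1) ≡ 5/10 mod 11. 10⁻¹ ≡ 10 (mod 11), so λ ≡ 6.
  x = λ² - 1 - 0 = 36 - 1 ≡ 2; y = λ·(1 - 2) - 9 ≡ 7. → (2, 7)
4P: (2, 7) + (0, 3). λ = (3 - 7)/(0 - 2) ≡ 7/9 mod 11. 9⁻¹ ≡ 5 (mod 11), so λ ≡ 2.
  x = λ² - 2 - 0 = 4 - 2 ≡ 2; y = λ·(2 - 2) - 7 ≡ 4. → (2, 4)
5P: (2, 4) + (0, 3). λ = (3 - 4)/(0 - 2) ≡ 10/9 mod 11. 9⁻¹ ≡ 5 (mod 11), so λ ≡ 6.
  x = λ² - 2 - 0 = 36 - 2 ≡ 1; y = λ·(2 - 1) - 4 ≡ 2. → (1, 2)
6P: (1, 2) + (0, 3). λ = (3 - 2)/(0 - 1) ≡ 1/10 mod 11. 10⁻¹ ≡ 10 (mod 11), so λ ≡ 10.
  x = λ² - 1 - 0 = 100 - 1 ≡ 0; y = λ·(1 - 0) - 2 ≡ 8. → (0, 8)
7P: (0, 8) + (0, 3): same x and y₁ ≡ -y₂, so the sum is the point at infinity.
7P = the point at infinity, so the order is 7.

7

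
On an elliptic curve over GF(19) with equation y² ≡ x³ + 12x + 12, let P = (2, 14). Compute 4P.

Double-and-add on 4 = (100)₂. Start with P = (2, 14) for the leading 1-bit.
double: tangent at (2, 14): λ = (3·2² + 12)/(2·14) ≡ 5/9. 9⁻¹ ≡ 17 (mod 19) since 9·17 = 153 ≡ 1, so λ ≡ 5·17 ≡ 9.
  x = λ² - 2 - 2 = 81 - 4 ≡ 1; y = λ·(2 - 1) - 14 ≡ 14. → (1, 14)
double: tangent at (1, 14): λ = (3·1² + 12)/(2·14) ≡ 15/9. 9⁻¹ ≡ 17 (mod 19) since 9·17 = 153 ≡ 1, so λ ≡ 15·17 ≡ 8.
  x = λ² - 1 - 1 = 64 - 2 ≡ 5; y = λ·(1 - 5) - 14 ≡ 11. → (5, 11)

(5, 11)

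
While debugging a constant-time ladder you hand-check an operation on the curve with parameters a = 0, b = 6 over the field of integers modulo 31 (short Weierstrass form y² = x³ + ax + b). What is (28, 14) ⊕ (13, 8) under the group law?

(28, 14) + (13, 8). λ = (8 - 14)/(13 - 28) ≡ 25/16 mod 31. 16⁻¹ ≡ 2 (mod 31) since 16·2 = 32 ≡ 1, so λ ≡ 19.
  x = λ² - 28 - 13 = 361 - 41 ≡ 10; y = λ·(28 - 10) - 14 ≡ 18. → (10, 18)

(10, 18)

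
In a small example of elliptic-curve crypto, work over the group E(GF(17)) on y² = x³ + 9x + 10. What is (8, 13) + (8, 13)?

(3, 8)

tangent at (8, 13): λ = (3·8² + 9)/(2·13) ≡ 14/9. 9⁻¹ ≡ 2 (mod 17), so λ ≡ 14·2 ≡ 11.
  x = λ² - 8 - 8 = 121 - 16 ≡ 3; y = λ·(8 - 3) - 13 ≡ 8. → (3, 8)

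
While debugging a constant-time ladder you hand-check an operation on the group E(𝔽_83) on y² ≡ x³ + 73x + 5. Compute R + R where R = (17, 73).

tangent at (17, 73): λ = (3·17² + 73)/(2·73) ≡ 27/63. 63⁻¹ ≡ 29 (mod 83) since 63·29 = 1827 ≡ 1, so λ ≡ 27·29 ≡ 36.
  x = λ² - 17 - 17 = 1296 - 34 ≡ 17; y = λ·(17 - 17) - 73 ≡ 10. → (17, 10)

(17, 10)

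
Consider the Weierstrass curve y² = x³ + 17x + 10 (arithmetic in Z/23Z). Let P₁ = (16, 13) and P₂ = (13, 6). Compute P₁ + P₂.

(16, 13) + (13, 6). λ = (6 - 13)/(13 - 16) ≡ 16/20 mod 23. 20⁻¹ ≡ 15 (mod 23) since 20·15 = 300 ≡ 1, so λ ≡ 10.
  x = λ² - 16 - 13 = 100 - 29 ≡ 2; y = λ·(16 - 2) - 13 ≡ 12. → (2, 12)

(2, 12)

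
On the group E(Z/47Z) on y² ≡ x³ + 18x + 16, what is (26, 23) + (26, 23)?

(9, 22)

tangent at (26, 23): λ = (3·26² + 18)/(2·23) ≡ 25/46. 46⁻¹ ≡ 46 (mod 47) since 46·46 = 2116 ≡ 1, so λ ≡ 25·46 ≡ 22.
  x = λ² - 26 - 26 = 484 - 52 ≡ 9; y = λ·(26 - 9) - 23 ≡ 22. → (9, 22)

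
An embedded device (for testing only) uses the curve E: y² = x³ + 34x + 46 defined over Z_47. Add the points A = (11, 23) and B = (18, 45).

(11, 23) + (18, 45). λ = (45 - 23)/(18 - 11) ≡ 22/7 mod 47. 7⁻¹ ≡ 27 (mod 47), so λ ≡ 30.
  x = λ² - 11 - 18 = 900 - 29 ≡ 25; y = λ·(11 - 25) - 23 ≡ 27. → (25, 27)

(25, 27)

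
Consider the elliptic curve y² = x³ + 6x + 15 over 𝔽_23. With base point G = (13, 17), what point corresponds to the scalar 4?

(11, 3)

Repeated addition: build up to 4G.
2G: tangent at (13, 17): λ = (3·13² + 6)/(2·17) ≡ 7/11. 11⁻¹ ≡ 21 (mod 23), so λ ≡ 7·21 ≡ 9.
  x = λ² - 13 - 13 = 81 - 26 ≡ 9; y = λ·(13 - 9) - 17 ≡ 19. → (9, 19)
3G: (9, 19) + (13, 17). λ = (17 - 19)/(13 - 9) ≡ 21/4 mod 23. 4⁻¹ ≡ 6 (mod 23) since 4·6 = 24 ≡ 1, so λ ≡ 11.
  x = λ² - 9 - 13 = 121 - 22 ≡ 7; y = λ·(9 - 7) - 19 ≡ 3. → (7, 3)
4G: (7, 3) + (13, 17). λ = (17 - 3)/(13 - 7) ≡ 14/6 mod 23. 6⁻¹ ≡ 4 (mod 23), so λ ≡ 10.
  x = λ² - 7 - 13 = 100 - 20 ≡ 11; y = λ·(7 - 11) - 3 ≡ 3. → (11, 3)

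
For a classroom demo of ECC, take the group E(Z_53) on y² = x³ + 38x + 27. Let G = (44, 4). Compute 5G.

(43, 5)

Double-and-add on 5 = (101)₂. Start with G = (44, 4) for the leading 1-bit.
double: tangent at (44, 4): λ = (3·44² + 38)/(2·4) ≡ 16/8. 8⁻¹ ≡ 20 (mod 53) since 8·20 = 160 ≡ 1, so λ ≡ 16·20 ≡ 2.
  x = λ² - 44 - 44 = 4 - 88 ≡ 22; y = λ·(44 - 22) - 4 ≡ 40. → (22, 40)
double: tangent at (22, 40): λ = (3·22² + 38)/(2·40) ≡ 6/27. 27⁻¹ ≡ 2 (mod 53), so λ ≡ 6·2 ≡ 12.
  x = λ² - 22 - 22 = 144 - 44 ≡ 47; y = λ·(22 - 47) - 40 ≡ 31. → (47, 31)
add G: (47, 31) + (44, 4). λ = (4 - 31)/(44 - 47) ≡ 26/50 mod 53. 50⁻¹ ≡ 35 (mod 53) since 50·35 = 1750 ≡ 1, so λ ≡ 9.
  x = λ² - 47 - 44 = 81 - 91 ≡ 43; y = λ·(47 - 43) - 31 ≡ 5. → (43, 5)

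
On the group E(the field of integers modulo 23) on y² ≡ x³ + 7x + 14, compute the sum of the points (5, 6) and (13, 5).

(5, 6) + (13, 5). λ = (5 - 6)/(13 - 5) ≡ 22/8 mod 23. 8⁻¹ ≡ 3 (mod 23), so λ ≡ 20.
  x = λ² - 5 - 13 = 400 - 18 ≡ 14; y = λ·(5 - 14) - 6 ≡ 21. → (14, 21)

(14, 21)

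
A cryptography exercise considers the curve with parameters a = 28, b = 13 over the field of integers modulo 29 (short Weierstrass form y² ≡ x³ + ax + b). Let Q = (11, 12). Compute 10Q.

(24, 3)

Repeated addition: build up to 10Q.
2Q: tangent at (11, 12): λ = (3·11² + 28)/(2·12) ≡ 14/24. 24⁻¹ ≡ 23 (mod 29), so λ ≡ 14·23 ≡ 3.
  x = λ² - 11 - 11 = 9 - 22 ≡ 16; y = λ·(11 - 16) - 12 ≡ 2. → (16, 2)
3Q: (16, 2) + (11, 12). λ = (12 - 2)/(11 - 16) ≡ 10/24 mod 29. 24⁻¹ ≡ 23 (mod 29), so λ ≡ 27.
  x = λ² - 16 - 11 = 729 - 27 ≡ 6; y = λ·(16 - 6) - 2 ≡ 7. → (6, 7)
4Q: (6, 7) + (11, 12). λ = (12 - 7)/(11 - 6) ≡ 5/5 mod 29. 5⁻¹ ≡ 6 (mod 29) since 5·6 = 30 ≡ 1, so λ ≡ 1.
  x = λ² - 6 - 11 = 1 - 17 ≡ 13; y = λ·(6 - 13) - 7 ≡ 15. → (13, 15)
5Q: (13, 15) + (11, 12). λ = (12 - 15)/(11 - 13) ≡ 26/27 mod 29. 27⁻¹ ≡ 14 (mod 29), so λ ≡ 16.
  x = λ² - 13 - 11 = 256 - 24 ≡ 0; y = λ·(13 - 0) - 15 ≡ 19. → (0, 19)
6Q: (0, 19) + (11, 12). λ = (12 - 19)/(11 - 0) ≡ 22/11 mod 29. 11⁻¹ ≡ 8 (mod 29), so λ ≡ 2.
  x = λ² - 0 - 11 = 4 - 11 ≡ 22; y = λ·(0 - 22) - 19 ≡ 24. → (22, 24)
7Q: (22, 24) + (11, 12). λ = (12 - 24)/(11 - 22) ≡ 17/18 mod 29. 18⁻¹ ≡ 21 (mod 29), so λ ≡ 9.
  x = λ² - 22 - 11 = 81 - 33 ≡ 19; y = λ·(22 - 19) - 24 ≡ 3. → (19, 3)
8Q: (19, 3) + (11, 12). λ = (12 - 3)/(11 - 19) ≡ 9/21 mod 29. 21⁻¹ ≡ 18 (mod 29) since 21·18 = 378 ≡ 1, so λ ≡ 17.
  x = λ² - 19 - 11 = 289 - 30 ≡ 27; y = λ·(19 - 27) - 3 ≡ 6. → (27, 6)
9Q: (27, 6) + (11, 12). λ = (12 - 6)/(11 - 27) ≡ 6/13 mod 29. 13⁻¹ ≡ 9 (mod 29), so λ ≡ 25.
  x = λ² - 27 - 11 = 625 - 38 ≡ 7; y = λ·(27 - 7) - 6 ≡ 1. → (7, 1)
10Q: (7, 1) + (11, 12). λ = (12 - 1)/(11 - 7) ≡ 11/4 mod 29. 4⁻¹ ≡ 22 (mod 29), so λ ≡ 10.
  x = λ² - 7 - 11 = 100 - 18 ≡ 24; y = λ·(7 - 24) - 1 ≡ 3. → (24, 3)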